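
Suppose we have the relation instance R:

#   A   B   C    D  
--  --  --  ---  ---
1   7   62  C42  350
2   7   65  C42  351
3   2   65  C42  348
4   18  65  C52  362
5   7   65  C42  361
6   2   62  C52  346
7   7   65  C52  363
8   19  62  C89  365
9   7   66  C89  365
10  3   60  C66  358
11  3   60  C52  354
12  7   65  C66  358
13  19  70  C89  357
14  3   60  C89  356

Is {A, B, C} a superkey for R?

Rows 2 and 5 have the same {A, B, C} value (A=7, B=65, C=C42) but are distinct tuples, so {A, B, C} does not determine every attribute — not a superkey.

No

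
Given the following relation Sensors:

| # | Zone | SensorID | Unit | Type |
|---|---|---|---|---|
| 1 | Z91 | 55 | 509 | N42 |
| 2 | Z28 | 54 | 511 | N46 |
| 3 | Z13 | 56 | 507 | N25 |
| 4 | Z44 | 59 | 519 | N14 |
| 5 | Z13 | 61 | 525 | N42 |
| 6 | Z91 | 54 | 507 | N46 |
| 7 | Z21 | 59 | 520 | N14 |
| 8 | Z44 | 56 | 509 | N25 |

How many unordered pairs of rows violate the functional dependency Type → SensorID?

1

Type=N42: violating pairs (1,5) — 1 pair.
Type=N46: all 2 rows agree on SensorID — 0 pairs.
Type=N25: all 2 rows agree on SensorID — 0 pairs.
Type=N14: all 2 rows agree on SensorID — 0 pairs.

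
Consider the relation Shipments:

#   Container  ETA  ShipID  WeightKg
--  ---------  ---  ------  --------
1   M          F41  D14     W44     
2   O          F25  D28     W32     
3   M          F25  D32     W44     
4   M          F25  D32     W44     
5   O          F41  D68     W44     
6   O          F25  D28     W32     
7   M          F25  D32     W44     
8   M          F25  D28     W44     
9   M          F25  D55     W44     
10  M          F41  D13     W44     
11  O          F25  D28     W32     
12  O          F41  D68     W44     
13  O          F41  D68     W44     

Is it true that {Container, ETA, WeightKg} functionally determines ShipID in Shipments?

(Container=M, ETA=F41, WeightKg=W44): rows 1, 10 → ShipID takes values {D14, D13} — violation
(Container=O, ETA=F25, WeightKg=W32): rows 2, 6, 11 → ShipID = D28, D28, D28 ✓
(Container=M, ETA=F25, WeightKg=W44): rows 3, 4, 7, 8, 9 → ShipID takes values {D32, D28, D55} — violation
(Container=O, ETA=F41, WeightKg=W44): rows 5, 12, 13 → ShipID = D68, D68, D68 ✓
Two rows agree on {Container, ETA, WeightKg} but differ on ShipID, so {Container, ETA, WeightKg} → ShipID does not hold.

No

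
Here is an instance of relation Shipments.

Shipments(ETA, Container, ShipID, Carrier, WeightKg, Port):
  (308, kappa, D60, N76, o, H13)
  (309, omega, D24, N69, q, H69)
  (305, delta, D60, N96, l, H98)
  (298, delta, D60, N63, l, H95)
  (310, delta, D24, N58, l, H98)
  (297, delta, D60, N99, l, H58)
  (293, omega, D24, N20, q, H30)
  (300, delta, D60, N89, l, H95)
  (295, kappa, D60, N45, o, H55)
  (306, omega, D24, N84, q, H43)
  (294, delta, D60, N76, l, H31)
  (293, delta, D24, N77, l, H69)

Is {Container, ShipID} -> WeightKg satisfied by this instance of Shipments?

(Container=kappa, ShipID=D60): 2 rows → WeightKg = o, o ✓
(Container=omega, ShipID=D24): 3 rows → WeightKg = q, q, q ✓
(Container=delta, ShipID=D60): 5 rows → WeightKg = l, l, l, l, l ✓
(Container=delta, ShipID=D24): 2 rows → WeightKg = l, l ✓
Every {Container, ShipID} value is associated with a single WeightKg value, so {Container, ShipID} -> WeightKg holds.

Yes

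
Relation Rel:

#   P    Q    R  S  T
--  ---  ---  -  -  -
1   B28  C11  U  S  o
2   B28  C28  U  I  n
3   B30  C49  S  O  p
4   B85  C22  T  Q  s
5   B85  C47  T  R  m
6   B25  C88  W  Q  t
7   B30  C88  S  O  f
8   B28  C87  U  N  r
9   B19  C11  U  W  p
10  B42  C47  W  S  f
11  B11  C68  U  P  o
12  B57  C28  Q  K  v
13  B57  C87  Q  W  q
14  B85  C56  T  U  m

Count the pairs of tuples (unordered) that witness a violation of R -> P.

R=U: violating pairs (1,9), (1,11), (2,9), (2,11), (8,9), (8,11), (9,11) — 7 pairs.
R=S: all 2 rows agree on P — 0 pairs.
R=T: all 3 rows agree on P — 0 pairs.
R=W: violating pairs (6,10) — 1 pair.
R=Q: all 2 rows agree on P — 0 pairs.

8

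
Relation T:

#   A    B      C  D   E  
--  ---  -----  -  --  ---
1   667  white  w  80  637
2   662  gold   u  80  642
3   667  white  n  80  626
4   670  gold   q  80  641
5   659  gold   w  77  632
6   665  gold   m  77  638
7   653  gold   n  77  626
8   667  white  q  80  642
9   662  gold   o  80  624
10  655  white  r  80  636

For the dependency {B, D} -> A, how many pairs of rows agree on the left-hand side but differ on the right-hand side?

8

(B=white, D=80): violating pairs (1,10), (3,10), (8,10) — 3 pairs.
(B=gold, D=80): violating pairs (2,4), (4,9) — 2 pairs.
(B=gold, D=77): violating pairs (5,6), (5,7), (6,7) — 3 pairs.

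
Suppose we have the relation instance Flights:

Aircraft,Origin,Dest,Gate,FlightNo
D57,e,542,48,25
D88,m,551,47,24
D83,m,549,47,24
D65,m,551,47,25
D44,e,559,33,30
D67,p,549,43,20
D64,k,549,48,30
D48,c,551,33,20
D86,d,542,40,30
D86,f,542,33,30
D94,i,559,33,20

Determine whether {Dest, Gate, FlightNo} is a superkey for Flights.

All 11 rows have distinct {Dest, Gate, FlightNo} values, so {Dest, Gate, FlightNo} → (all attributes) holds and {Dest, Gate, FlightNo} is a superkey.

Yes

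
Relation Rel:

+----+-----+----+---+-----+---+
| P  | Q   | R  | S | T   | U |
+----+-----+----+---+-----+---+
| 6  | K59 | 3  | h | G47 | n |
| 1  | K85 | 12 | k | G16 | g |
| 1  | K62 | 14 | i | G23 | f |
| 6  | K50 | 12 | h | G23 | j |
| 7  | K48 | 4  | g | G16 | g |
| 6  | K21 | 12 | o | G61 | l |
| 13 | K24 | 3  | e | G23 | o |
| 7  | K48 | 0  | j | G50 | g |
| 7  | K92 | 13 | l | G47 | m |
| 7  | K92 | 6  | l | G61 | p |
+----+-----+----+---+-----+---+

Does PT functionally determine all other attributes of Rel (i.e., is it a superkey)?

All 10 rows have distinct PT values, so PT → (all attributes) holds and PT is a superkey.

Yes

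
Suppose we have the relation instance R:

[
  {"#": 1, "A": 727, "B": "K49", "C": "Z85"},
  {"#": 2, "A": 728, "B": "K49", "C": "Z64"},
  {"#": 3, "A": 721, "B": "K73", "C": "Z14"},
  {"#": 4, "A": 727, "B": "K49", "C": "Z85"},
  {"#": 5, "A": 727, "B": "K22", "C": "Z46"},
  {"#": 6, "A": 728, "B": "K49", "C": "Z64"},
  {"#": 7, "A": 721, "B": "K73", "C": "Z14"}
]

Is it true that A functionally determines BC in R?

A=727: rows 1, 4, 5 → {B,C} takes values {(K49, Z85), (K22, Z46)} — violation
A=728: rows 2, 6 → {B,C} = (K49, Z64), (K49, Z64) ✓
A=721: rows 3, 7 → {B,C} = (K73, Z14), (K73, Z14) ✓
Two rows agree on A but differ on BC, so A -> BC does not hold.

No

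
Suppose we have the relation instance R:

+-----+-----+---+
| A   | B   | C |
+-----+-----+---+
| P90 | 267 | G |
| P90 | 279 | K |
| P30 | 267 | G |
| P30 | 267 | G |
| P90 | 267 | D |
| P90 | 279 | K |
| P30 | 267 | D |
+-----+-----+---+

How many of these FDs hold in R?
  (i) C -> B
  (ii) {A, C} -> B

(i) C -> B: every LHS value maps to a single RHS value — holds.
(ii) {A, C} -> B: every LHS value maps to a single RHS value — holds.
2 of the 2 dependencies hold.

2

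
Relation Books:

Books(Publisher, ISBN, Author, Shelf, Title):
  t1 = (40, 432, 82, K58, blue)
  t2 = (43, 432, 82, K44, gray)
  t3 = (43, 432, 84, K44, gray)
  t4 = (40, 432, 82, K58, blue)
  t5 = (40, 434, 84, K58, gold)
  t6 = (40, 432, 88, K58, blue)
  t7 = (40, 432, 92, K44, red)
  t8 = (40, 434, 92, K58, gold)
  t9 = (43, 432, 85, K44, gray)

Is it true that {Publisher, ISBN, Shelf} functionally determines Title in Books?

(Publisher=40, ISBN=432, Shelf=K58): rows 1, 4, 6 → Title = blue, blue, blue ✓
(Publisher=43, ISBN=432, Shelf=K44): rows 2, 3, 9 → Title = gray, gray, gray ✓
(Publisher=40, ISBN=434, Shelf=K58): rows 5, 8 → Title = gold, gold ✓
(Publisher=40, ISBN=432, Shelf=K44): row 7 → Title = red ✓
Every {Publisher, ISBN, Shelf} value is associated with a single Title value, so {Publisher, ISBN, Shelf} -> Title holds.

Yes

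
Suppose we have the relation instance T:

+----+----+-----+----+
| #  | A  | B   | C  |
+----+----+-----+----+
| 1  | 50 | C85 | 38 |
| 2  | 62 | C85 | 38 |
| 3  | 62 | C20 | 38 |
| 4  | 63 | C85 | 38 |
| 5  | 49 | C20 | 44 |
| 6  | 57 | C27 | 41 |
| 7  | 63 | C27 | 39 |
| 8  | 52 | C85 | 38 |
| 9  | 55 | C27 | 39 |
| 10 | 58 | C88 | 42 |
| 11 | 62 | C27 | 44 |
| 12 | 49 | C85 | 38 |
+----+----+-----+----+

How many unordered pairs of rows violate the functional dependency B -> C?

B=C85: all 5 rows agree on C — 0 pairs.
B=C20: violating pairs (3,5) — 1 pair.
B=C27: violating pairs (6,7), (6,9), (6,11), (7,11), (9,11) — 5 pairs.

6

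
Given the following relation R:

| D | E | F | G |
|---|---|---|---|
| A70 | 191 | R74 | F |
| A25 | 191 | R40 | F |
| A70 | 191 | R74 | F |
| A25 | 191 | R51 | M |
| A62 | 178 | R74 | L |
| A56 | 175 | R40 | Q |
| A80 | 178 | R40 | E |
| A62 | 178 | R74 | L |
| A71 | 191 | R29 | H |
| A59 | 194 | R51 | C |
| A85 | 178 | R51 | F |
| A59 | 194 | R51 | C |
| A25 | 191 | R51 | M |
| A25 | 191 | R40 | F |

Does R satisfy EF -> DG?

(E=191, F=R74): 2 rows → {D,G} = (A70, F), (A70, F) ✓
(E=191, F=R40): 2 rows → {D,G} = (A25, F), (A25, F) ✓
(E=191, F=R51): 2 rows → {D,G} = (A25, M), (A25, M) ✓
(E=178, F=R74): 2 rows → {D,G} = (A62, L), (A62, L) ✓
(E=175, F=R40): 1 row → {D,G} = (A56, Q) ✓
(E=178, F=R40): 1 row → {D,G} = (A80, E) ✓
(E=191, F=R29): 1 row → {D,G} = (A71, H) ✓
(E=194, F=R51): 2 rows → {D,G} = (A59, C), (A59, C) ✓
(E=178, F=R51): 1 row → {D,G} = (A85, F) ✓
Every EF value is associated with a single DG value, so EF -> DG holds.

Yes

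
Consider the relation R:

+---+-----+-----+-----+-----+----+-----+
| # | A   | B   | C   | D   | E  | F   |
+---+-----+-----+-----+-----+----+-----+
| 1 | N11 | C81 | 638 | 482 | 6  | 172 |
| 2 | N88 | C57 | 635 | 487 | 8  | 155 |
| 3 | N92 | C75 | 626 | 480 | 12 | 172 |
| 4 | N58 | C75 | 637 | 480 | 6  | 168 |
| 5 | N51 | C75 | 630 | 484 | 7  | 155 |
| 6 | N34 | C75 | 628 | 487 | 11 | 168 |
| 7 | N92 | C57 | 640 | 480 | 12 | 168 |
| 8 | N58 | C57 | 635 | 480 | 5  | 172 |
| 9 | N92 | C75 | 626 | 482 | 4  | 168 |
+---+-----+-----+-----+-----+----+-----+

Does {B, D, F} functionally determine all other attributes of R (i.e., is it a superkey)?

Yes

All 9 rows have distinct {B, D, F} values, so {B, D, F} → (all attributes) holds and {B, D, F} is a superkey.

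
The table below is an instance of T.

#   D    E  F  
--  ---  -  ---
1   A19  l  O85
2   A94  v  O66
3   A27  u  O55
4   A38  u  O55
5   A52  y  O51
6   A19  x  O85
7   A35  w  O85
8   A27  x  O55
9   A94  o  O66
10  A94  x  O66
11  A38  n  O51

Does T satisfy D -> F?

No

D=A19: rows 1, 6 → F = O85, O85 ✓
D=A94: rows 2, 9, 10 → F = O66, O66, O66 ✓
D=A27: rows 3, 8 → F = O55, O55 ✓
D=A38: rows 4, 11 → F takes values {O55, O51} — violation
D=A52: row 5 → F = O51 ✓
D=A35: row 7 → F = O85 ✓
Two rows agree on D but differ on F, so D -> F does not hold.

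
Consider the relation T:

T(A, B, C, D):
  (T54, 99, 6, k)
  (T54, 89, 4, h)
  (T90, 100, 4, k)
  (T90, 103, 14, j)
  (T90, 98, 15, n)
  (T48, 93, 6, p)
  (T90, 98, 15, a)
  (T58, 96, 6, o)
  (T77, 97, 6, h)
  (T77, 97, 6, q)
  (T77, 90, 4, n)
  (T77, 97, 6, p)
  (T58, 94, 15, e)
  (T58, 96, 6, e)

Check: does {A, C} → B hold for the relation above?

Yes

(A=T54, C=6): 1 row → B = 99 ✓
(A=T54, C=4): 1 row → B = 89 ✓
(A=T90, C=4): 1 row → B = 100 ✓
(A=T90, C=14): 1 row → B = 103 ✓
(A=T90, C=15): 2 rows → B = 98, 98 ✓
(A=T48, C=6): 1 row → B = 93 ✓
(A=T58, C=6): 2 rows → B = 96, 96 ✓
(A=T77, C=6): 3 rows → B = 97, 97, 97 ✓
(A=T77, C=4): 1 row → B = 90 ✓
(A=T58, C=15): 1 row → B = 94 ✓
Every {A, C} value is associated with a single B value, so {A, C} → B holds.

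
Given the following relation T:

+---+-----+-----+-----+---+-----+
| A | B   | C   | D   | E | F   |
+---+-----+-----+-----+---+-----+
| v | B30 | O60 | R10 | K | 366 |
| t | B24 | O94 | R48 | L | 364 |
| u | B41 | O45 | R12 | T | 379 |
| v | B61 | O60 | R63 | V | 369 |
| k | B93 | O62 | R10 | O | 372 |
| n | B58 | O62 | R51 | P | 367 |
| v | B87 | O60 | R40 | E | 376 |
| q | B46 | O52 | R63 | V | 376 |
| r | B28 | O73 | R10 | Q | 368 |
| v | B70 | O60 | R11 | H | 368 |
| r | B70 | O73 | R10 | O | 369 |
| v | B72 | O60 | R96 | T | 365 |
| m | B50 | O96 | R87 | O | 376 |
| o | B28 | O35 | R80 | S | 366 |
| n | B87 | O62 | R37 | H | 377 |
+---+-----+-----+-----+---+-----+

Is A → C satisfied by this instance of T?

A=v: 5 rows → C = O60, O60, O60, O60, O60 ✓
A=t: 1 row → C = O94 ✓
A=u: 1 row → C = O45 ✓
A=k: 1 row → C = O62 ✓
A=n: 2 rows → C = O62, O62 ✓
A=q: 1 row → C = O52 ✓
A=r: 2 rows → C = O73, O73 ✓
A=m: 1 row → C = O96 ✓
A=o: 1 row → C = O35 ✓
Every A value is associated with a single C value, so A → C holds.

Yes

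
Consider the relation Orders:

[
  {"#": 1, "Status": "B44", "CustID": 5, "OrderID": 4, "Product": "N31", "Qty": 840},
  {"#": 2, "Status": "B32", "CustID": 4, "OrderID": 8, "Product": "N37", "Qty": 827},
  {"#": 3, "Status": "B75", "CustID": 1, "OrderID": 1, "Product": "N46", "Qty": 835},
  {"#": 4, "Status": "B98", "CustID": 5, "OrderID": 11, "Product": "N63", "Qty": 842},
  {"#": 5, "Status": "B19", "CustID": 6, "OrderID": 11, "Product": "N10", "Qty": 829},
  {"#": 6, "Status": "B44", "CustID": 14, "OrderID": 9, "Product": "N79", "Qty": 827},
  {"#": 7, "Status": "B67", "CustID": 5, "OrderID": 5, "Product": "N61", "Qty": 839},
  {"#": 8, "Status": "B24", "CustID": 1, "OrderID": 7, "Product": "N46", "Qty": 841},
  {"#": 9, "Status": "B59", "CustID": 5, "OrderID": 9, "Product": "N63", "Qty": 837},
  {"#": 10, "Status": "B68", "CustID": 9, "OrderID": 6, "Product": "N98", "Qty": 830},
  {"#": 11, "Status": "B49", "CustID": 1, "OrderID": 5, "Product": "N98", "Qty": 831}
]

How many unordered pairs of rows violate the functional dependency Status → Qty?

1

Status=B44: violating pairs (1,6) — 1 pair.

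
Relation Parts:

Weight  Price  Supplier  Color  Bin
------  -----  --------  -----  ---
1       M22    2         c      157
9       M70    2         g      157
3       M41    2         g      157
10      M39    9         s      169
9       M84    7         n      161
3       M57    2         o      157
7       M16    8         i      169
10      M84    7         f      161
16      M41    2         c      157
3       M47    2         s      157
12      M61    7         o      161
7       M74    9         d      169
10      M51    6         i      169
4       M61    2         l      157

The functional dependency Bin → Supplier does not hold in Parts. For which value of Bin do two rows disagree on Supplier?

Bin=157: 7 rows → Supplier = 2, 2, 2, 2, 2, 2, 2 ✓
Bin=169: 4 rows → Supplier takes values {9, 8, 6} — violation
Bin=161: 3 rows → Supplier = 7, 7, 7 ✓
The only Bin value with inconsistent Supplier is Bin=169.

169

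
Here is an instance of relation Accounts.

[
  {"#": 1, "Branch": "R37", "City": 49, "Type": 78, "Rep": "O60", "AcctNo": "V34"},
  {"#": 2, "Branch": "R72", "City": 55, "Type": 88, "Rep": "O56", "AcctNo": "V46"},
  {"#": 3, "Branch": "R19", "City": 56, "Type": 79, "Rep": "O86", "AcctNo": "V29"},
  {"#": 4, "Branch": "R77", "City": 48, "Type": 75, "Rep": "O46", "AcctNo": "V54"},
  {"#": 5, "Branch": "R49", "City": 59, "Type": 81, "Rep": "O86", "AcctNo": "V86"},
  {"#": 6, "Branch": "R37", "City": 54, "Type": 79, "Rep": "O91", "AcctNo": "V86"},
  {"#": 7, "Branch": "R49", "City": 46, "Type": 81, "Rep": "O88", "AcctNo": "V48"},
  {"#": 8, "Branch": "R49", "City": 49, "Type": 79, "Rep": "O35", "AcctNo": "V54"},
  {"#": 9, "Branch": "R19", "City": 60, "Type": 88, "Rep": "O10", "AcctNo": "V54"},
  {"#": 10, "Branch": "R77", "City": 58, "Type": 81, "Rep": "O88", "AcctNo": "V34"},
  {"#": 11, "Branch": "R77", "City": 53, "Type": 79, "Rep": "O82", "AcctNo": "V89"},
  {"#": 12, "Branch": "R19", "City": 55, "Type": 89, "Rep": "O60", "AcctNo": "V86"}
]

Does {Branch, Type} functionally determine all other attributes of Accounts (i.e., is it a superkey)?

Rows 5 and 7 have the same {Branch, Type} value (Branch=R49, Type=81) but are distinct tuples, so {Branch, Type} does not determine every attribute — not a superkey.

No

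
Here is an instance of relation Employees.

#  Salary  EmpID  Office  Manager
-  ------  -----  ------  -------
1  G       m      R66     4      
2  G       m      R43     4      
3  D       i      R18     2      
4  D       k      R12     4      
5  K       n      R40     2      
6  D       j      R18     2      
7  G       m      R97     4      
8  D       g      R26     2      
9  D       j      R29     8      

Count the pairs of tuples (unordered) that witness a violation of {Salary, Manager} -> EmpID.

3

(Salary=G, Manager=4): all 3 rows agree on EmpID — 0 pairs.
(Salary=D, Manager=2): violating pairs (3,6), (3,8), (6,8) — 3 pairs.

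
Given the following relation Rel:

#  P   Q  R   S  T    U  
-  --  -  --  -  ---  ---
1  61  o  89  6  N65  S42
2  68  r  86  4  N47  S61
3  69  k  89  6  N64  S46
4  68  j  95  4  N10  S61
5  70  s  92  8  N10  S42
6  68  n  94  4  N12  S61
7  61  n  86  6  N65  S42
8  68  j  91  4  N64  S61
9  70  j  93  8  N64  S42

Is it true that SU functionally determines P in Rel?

(S=6, U=S42): rows 1, 7 → P = 61, 61 ✓
(S=4, U=S61): rows 2, 4, 6, 8 → P = 68, 68, 68, 68 ✓
(S=6, U=S46): row 3 → P = 69 ✓
(S=8, U=S42): rows 5, 9 → P = 70, 70 ✓
Every SU value is associated with a single P value, so SU -> P holds.

Yes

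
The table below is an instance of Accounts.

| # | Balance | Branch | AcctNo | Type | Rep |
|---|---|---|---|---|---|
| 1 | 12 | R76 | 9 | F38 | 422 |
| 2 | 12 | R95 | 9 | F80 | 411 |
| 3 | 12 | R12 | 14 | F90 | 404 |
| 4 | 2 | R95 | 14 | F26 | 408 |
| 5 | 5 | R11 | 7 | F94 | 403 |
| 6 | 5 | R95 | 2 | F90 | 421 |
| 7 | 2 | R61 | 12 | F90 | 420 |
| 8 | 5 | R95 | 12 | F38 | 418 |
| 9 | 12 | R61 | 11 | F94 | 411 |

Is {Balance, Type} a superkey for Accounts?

All 9 rows have distinct {Balance, Type} values, so {Balance, Type} → (all attributes) holds and {Balance, Type} is a superkey.

Yes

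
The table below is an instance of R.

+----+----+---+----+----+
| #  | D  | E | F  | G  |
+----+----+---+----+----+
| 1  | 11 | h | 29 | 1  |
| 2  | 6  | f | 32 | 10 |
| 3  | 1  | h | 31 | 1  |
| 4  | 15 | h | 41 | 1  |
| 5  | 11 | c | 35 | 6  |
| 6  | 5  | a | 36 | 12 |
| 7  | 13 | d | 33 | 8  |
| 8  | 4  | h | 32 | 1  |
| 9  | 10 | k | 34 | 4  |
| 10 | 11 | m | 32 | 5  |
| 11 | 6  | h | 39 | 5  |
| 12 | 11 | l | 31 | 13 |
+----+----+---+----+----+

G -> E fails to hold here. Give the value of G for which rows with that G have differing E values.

G=1: rows 1, 3, 4, 8 → E = h, h, h, h ✓
G=10: row 2 → E = f ✓
G=6: row 5 → E = c ✓
G=12: row 6 → E = a ✓
G=8: row 7 → E = d ✓
G=4: row 9 → E = k ✓
G=5: rows 10, 11 → E takes values {m, h} — violation
G=13: row 12 → E = l ✓
The only G value with inconsistent E is G=5.

5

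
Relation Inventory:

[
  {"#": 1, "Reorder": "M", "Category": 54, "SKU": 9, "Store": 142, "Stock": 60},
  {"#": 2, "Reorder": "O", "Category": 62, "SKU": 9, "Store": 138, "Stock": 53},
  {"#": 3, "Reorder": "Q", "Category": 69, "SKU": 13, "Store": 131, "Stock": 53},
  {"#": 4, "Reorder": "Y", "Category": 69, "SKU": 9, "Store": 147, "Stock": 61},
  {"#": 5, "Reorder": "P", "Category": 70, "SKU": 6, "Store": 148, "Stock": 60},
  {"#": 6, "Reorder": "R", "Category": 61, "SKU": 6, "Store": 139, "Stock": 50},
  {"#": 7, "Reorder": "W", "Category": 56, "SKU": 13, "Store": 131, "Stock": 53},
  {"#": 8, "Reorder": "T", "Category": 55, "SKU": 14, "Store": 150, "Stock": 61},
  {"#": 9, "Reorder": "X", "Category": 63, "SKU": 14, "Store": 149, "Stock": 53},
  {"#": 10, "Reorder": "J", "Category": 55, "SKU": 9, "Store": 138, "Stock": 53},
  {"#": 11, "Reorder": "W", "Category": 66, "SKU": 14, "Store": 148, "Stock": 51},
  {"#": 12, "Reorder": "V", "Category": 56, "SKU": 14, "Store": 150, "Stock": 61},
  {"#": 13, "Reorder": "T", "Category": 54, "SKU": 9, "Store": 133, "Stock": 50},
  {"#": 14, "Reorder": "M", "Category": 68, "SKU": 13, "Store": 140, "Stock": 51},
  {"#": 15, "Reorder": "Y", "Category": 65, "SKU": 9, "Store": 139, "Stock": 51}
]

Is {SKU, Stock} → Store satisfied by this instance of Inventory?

(SKU=9, Stock=60): row 1 → Store = 142 ✓
(SKU=9, Stock=53): rows 2, 10 → Store = 138, 138 ✓
(SKU=13, Stock=53): rows 3, 7 → Store = 131, 131 ✓
(SKU=9, Stock=61): row 4 → Store = 147 ✓
(SKU=6, Stock=60): row 5 → Store = 148 ✓
(SKU=6, Stock=50): row 6 → Store = 139 ✓
(SKU=14, Stock=61): rows 8, 12 → Store = 150, 150 ✓
(SKU=14, Stock=53): row 9 → Store = 149 ✓
(SKU=14, Stock=51): row 11 → Store = 148 ✓
(SKU=9, Stock=50): row 13 → Store = 133 ✓
(SKU=13, Stock=51): row 14 → Store = 140 ✓
(SKU=9, Stock=51): row 15 → Store = 139 ✓
Every {SKU, Stock} value is associated with a single Store value, so {SKU, Stock} → Store holds.

Yes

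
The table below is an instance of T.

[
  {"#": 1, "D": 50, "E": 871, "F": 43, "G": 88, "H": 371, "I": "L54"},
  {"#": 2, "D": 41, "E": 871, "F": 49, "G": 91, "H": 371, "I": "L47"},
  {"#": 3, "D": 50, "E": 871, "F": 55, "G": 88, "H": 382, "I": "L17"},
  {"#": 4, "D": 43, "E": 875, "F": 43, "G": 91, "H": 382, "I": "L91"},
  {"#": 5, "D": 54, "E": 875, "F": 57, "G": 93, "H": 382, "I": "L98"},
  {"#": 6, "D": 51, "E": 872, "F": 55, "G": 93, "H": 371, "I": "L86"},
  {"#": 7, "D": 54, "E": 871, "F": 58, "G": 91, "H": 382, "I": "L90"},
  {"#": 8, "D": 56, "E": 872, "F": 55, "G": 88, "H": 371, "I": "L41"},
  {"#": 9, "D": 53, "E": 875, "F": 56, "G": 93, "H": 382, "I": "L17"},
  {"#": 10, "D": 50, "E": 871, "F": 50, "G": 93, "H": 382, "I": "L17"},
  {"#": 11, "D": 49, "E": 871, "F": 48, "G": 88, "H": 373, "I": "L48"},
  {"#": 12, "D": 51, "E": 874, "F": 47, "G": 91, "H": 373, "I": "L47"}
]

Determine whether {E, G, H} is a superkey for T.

Rows 5 and 9 have the same {E, G, H} value (E=875, G=93, H=382) but are distinct tuples, so {E, G, H} does not determine every attribute — not a superkey.

No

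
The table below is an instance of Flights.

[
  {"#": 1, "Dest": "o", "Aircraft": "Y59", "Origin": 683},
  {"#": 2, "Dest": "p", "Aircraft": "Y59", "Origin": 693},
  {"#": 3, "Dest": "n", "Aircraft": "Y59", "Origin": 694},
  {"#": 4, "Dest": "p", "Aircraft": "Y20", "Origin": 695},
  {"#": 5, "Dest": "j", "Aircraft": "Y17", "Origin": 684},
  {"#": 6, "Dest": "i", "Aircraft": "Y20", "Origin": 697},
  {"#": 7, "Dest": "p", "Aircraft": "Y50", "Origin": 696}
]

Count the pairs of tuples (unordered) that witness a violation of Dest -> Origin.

3

Dest=p: violating pairs (2,4), (2,7), (4,7) — 3 pairs.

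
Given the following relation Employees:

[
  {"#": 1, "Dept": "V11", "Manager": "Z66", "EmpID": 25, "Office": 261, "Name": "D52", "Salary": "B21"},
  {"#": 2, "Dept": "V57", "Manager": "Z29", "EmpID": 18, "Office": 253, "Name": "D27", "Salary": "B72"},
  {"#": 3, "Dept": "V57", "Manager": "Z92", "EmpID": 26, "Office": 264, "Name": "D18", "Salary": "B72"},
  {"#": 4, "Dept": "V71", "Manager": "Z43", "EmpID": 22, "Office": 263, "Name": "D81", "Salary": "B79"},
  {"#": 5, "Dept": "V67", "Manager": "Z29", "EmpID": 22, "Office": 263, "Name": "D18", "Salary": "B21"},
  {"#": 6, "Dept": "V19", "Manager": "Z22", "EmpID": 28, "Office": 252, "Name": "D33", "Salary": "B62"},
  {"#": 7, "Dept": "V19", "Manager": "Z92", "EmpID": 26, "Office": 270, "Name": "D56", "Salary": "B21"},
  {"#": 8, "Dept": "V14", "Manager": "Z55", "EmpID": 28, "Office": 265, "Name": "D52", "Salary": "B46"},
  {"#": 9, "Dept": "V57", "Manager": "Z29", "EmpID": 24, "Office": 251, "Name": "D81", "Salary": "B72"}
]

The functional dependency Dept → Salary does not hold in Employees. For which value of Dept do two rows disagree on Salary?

Dept=V11: row 1 → Salary = B21 ✓
Dept=V57: rows 2, 3, 9 → Salary = B72, B72, B72 ✓
Dept=V71: row 4 → Salary = B79 ✓
Dept=V67: row 5 → Salary = B21 ✓
Dept=V19: rows 6, 7 → Salary takes values {B62, B21} — violation
Dept=V14: row 8 → Salary = B46 ✓
The only Dept value with inconsistent Salary is Dept=V19.

V19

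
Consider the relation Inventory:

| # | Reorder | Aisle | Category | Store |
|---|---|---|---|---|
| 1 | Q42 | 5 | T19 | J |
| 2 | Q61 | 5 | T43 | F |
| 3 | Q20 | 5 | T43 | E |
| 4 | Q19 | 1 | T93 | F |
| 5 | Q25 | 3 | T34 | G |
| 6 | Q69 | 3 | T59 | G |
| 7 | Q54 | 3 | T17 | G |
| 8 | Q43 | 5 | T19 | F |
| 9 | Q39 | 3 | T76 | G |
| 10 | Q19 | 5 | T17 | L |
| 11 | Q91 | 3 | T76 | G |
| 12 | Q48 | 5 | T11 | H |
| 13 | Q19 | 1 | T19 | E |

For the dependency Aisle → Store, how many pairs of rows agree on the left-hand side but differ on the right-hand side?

Aisle=5: violating pairs (1,2), (1,3), (1,8), (1,10), (1,12), (2,3), (2,10), (2,12), (3,8), (3,10), (3,12), (8,10), (8,12), (10,12) — 14 pairs.
Aisle=1: violating pairs (4,13) — 1 pair.
Aisle=3: all 5 rows agree on Store — 0 pairs.

15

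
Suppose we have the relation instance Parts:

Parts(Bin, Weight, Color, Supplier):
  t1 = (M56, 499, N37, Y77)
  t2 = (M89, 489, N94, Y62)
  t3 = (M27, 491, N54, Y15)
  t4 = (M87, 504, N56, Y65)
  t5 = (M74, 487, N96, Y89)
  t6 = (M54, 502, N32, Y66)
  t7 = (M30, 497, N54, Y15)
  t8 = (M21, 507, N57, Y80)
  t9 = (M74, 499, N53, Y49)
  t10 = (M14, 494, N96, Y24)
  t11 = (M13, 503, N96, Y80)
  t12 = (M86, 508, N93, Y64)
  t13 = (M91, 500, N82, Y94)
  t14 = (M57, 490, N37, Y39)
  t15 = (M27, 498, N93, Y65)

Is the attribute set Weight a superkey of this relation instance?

Rows 1 and 9 have the same Weight value Weight=499 but are distinct tuples, so Weight does not determine every attribute — not a superkey.

No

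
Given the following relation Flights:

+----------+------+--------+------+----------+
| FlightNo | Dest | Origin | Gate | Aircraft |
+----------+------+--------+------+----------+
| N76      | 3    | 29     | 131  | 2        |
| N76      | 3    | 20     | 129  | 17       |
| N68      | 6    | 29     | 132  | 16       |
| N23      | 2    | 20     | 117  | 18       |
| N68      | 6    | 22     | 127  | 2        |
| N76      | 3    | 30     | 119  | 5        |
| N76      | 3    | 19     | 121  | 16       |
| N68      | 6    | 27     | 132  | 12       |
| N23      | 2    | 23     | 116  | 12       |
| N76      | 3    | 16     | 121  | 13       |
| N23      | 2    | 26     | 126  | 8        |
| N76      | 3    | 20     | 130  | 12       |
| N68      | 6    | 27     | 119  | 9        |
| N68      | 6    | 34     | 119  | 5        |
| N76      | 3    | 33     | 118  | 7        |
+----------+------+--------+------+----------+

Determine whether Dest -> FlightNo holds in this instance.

Yes

Dest=3: 7 rows → FlightNo = N76, N76, N76, N76, N76, N76, N76 ✓
Dest=6: 5 rows → FlightNo = N68, N68, N68, N68, N68 ✓
Dest=2: 3 rows → FlightNo = N23, N23, N23 ✓
Every Dest value is associated with a single FlightNo value, so Dest -> FlightNo holds.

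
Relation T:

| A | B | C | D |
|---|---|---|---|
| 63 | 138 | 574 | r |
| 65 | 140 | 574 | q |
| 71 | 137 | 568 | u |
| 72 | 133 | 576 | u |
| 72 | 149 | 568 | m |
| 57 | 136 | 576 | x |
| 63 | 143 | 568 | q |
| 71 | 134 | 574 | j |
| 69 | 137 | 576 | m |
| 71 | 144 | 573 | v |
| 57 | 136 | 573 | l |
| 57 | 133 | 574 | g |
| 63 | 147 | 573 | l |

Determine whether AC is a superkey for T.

All 13 rows have distinct AC values, so AC → (all attributes) holds and AC is a superkey.

Yes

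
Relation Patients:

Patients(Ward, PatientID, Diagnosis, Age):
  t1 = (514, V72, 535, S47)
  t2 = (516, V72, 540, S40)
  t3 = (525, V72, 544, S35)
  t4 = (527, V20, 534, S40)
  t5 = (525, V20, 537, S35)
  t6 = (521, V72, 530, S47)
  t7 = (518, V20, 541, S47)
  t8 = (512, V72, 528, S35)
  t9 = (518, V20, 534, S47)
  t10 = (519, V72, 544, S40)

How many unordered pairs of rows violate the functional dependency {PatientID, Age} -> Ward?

3

(PatientID=V72, Age=S47): violating pairs (1,6) — 1 pair.
(PatientID=V72, Age=S40): violating pairs (2,10) — 1 pair.
(PatientID=V72, Age=S35): violating pairs (3,8) — 1 pair.
(PatientID=V20, Age=S47): all 2 rows agree on Ward — 0 pairs.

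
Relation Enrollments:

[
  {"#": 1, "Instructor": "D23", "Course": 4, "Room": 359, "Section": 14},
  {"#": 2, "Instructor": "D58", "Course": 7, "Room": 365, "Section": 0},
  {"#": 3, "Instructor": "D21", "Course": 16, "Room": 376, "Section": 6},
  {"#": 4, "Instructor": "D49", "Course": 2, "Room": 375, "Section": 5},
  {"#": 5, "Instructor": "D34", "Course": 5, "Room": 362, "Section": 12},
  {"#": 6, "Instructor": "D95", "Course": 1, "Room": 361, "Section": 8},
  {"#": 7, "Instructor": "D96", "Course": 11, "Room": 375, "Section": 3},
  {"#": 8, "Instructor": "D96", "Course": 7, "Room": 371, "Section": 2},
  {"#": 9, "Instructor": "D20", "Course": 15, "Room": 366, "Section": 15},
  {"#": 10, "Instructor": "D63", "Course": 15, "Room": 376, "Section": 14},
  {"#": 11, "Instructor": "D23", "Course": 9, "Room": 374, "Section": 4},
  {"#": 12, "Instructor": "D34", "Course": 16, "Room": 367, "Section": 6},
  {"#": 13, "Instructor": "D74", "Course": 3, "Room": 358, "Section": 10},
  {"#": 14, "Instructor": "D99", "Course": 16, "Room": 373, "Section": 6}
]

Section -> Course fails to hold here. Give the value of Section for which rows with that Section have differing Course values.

14

Section=14: rows 1, 10 → Course takes values {4, 15} — violation
Section=0: row 2 → Course = 7 ✓
Section=6: rows 3, 12, 14 → Course = 16, 16, 16 ✓
Section=5: row 4 → Course = 2 ✓
Section=12: row 5 → Course = 5 ✓
Section=8: row 6 → Course = 1 ✓
Section=3: row 7 → Course = 11 ✓
Section=2: row 8 → Course = 7 ✓
Section=15: row 9 → Course = 15 ✓
Section=4: row 11 → Course = 9 ✓
Section=10: row 13 → Course = 3 ✓
The only Section value with inconsistent Course is Section=14.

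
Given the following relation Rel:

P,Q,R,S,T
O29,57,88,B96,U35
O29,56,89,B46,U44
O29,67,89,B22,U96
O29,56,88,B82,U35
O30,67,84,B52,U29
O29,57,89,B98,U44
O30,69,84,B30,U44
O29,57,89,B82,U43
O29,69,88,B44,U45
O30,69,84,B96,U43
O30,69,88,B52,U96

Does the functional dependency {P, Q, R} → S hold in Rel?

(P=O29, Q=57, R=88): 1 row → S = B96 ✓
(P=O29, Q=56, R=89): 1 row → S = B46 ✓
(P=O29, Q=67, R=89): 1 row → S = B22 ✓
(P=O29, Q=56, R=88): 1 row → S = B82 ✓
(P=O30, Q=67, R=84): 1 row → S = B52 ✓
(P=O29, Q=57, R=89): 2 rows → S takes values {B98, B82} — violation
(P=O30, Q=69, R=84): 2 rows → S takes values {B30, B96} — violation
(P=O29, Q=69, R=88): 1 row → S = B44 ✓
(P=O30, Q=69, R=88): 1 row → S = B52 ✓
Two rows agree on {P, Q, R} but differ on S, so {P, Q, R} → S does not hold.

No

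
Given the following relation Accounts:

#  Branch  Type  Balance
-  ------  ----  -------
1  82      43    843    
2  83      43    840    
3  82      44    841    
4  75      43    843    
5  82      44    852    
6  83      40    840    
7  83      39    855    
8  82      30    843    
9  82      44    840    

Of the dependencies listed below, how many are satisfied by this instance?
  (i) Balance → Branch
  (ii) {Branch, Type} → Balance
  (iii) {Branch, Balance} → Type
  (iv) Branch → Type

(i) Balance → Branch: Balance=843: rows 1, 4, 8 → Branch takes values {82, 75} — violation; Balance=840: rows 2, 6, 9 → Branch takes values {83, 82} — violation — fails.
(ii) {Branch, Type} → Balance: (Branch=82, Type=44): rows 3, 5, 9 → Balance takes values {841, 852, 840} — violation — fails.
(iii) {Branch, Balance} → Type: (Branch=82, Balance=843): rows 1, 8 → Type takes values {43, 30} — violation; (Branch=83, Balance=840): rows 2, 6 → Type takes values {43, 40} — violation — fails.
(iv) Branch → Type: Branch=82: rows 1, 3, 5, 8, 9 → Type takes values {43, 44, 30} — violation; Branch=83: rows 2, 6, 7 → Type takes values {43, 40, 39} — violation — fails.
None of the 4 dependencies hold.

0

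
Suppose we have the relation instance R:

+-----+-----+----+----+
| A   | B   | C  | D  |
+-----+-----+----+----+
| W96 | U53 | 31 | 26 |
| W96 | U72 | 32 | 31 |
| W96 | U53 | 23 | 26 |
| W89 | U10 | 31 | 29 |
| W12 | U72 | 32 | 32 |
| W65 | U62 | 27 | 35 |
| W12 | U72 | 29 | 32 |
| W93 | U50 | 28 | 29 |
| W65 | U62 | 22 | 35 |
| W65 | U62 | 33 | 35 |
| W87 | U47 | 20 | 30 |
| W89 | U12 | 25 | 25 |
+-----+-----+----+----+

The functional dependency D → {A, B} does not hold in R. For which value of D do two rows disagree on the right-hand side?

29

D=26: 2 rows → {A,B} = (W96, U53), (W96, U53) ✓
D=31: 1 row → {A,B} = (W96, U72) ✓
D=29: 2 rows → {A,B} takes values {(W89, U10), (W93, U50)} — violation
D=32: 2 rows → {A,B} = (W12, U72), (W12, U72) ✓
D=35: 3 rows → {A,B} = (W65, U62), (W65, U62), (W65, U62) ✓
D=30: 1 row → {A,B} = (W87, U47) ✓
D=25: 1 row → {A,B} = (W89, U12) ✓
The only D value with inconsistent RHS is D=29.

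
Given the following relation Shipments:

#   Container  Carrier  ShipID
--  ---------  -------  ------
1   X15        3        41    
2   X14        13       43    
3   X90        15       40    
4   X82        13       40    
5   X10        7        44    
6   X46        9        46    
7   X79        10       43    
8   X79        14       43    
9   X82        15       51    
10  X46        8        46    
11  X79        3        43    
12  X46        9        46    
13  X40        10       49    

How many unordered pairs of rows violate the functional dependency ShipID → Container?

4

ShipID=43: violating pairs (2,7), (2,8), (2,11) — 3 pairs.
ShipID=40: violating pairs (3,4) — 1 pair.
ShipID=46: all 3 rows agree on Container — 0 pairs.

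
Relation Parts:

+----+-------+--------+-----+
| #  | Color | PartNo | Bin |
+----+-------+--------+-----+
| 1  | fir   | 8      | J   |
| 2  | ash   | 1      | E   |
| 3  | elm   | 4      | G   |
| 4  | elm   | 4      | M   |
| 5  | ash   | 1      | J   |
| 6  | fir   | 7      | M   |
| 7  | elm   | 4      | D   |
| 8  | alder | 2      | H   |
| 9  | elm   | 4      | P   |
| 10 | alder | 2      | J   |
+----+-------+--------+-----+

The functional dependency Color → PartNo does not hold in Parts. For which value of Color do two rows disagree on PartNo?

Color=fir: rows 1, 6 → PartNo takes values {8, 7} — violation
Color=ash: rows 2, 5 → PartNo = 1, 1 ✓
Color=elm: rows 3, 4, 7, 9 → PartNo = 4, 4, 4, 4 ✓
Color=alder: rows 8, 10 → PartNo = 2, 2 ✓
The only Color value with inconsistent PartNo is Color=fir.

fir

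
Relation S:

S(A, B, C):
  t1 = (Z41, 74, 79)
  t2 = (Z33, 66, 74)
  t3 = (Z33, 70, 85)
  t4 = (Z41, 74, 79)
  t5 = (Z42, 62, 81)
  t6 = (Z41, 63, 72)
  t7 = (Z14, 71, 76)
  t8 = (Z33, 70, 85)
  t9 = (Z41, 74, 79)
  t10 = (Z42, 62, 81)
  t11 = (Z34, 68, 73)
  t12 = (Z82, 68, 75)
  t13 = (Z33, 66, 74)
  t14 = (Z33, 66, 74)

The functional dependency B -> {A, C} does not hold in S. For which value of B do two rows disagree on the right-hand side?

B=74: rows 1, 4, 9 → {A,C} = (Z41, 79), (Z41, 79), (Z41, 79) ✓
B=66: rows 2, 13, 14 → {A,C} = (Z33, 74), (Z33, 74), (Z33, 74) ✓
B=70: rows 3, 8 → {A,C} = (Z33, 85), (Z33, 85) ✓
B=62: rows 5, 10 → {A,C} = (Z42, 81), (Z42, 81) ✓
B=63: row 6 → {A,C} = (Z41, 72) ✓
B=71: row 7 → {A,C} = (Z14, 76) ✓
B=68: rows 11, 12 → {A,C} takes values {(Z34, 73), (Z82, 75)} — violation
The only B value with inconsistent RHS is B=68.

68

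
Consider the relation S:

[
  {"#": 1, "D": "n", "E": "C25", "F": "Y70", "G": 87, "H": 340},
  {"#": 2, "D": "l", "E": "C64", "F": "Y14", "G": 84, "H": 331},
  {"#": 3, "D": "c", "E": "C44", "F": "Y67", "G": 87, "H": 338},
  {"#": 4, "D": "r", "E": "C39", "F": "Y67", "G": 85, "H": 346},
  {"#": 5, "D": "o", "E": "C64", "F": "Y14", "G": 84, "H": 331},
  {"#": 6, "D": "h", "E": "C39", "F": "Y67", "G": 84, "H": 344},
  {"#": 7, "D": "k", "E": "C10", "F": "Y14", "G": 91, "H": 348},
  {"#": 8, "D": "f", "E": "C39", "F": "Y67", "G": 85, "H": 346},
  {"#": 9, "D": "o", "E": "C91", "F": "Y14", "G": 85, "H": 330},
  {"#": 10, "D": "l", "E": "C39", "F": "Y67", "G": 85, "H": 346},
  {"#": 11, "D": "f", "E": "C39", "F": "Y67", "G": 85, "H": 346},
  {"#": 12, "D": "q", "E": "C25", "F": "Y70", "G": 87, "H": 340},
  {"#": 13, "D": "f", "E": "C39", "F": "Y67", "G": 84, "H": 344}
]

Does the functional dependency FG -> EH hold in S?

(F=Y70, G=87): rows 1, 12 → {E,H} = (C25, 340), (C25, 340) ✓
(F=Y14, G=84): rows 2, 5 → {E,H} = (C64, 331), (C64, 331) ✓
(F=Y67, G=87): row 3 → {E,H} = (C44, 338) ✓
(F=Y67, G=85): rows 4, 8, 10, 11 → {E,H} = (C39, 346), (C39, 346), (C39, 346), (C39, 346) ✓
(F=Y67, G=84): rows 6, 13 → {E,H} = (C39, 344), (C39, 344) ✓
(F=Y14, G=91): row 7 → {E,H} = (C10, 348) ✓
(F=Y14, G=85): row 9 → {E,H} = (C91, 330) ✓
Every FG value is associated with a single EH value, so FG -> EH holds.

Yes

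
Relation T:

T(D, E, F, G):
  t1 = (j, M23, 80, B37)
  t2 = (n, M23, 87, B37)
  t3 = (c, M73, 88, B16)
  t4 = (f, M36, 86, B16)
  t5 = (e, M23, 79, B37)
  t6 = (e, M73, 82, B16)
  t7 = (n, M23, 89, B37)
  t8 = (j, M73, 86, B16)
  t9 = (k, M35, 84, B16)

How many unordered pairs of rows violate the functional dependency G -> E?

7

G=B37: all 4 rows agree on E — 0 pairs.
G=B16: violating pairs (3,4), (3,9), (4,6), (4,8), (4,9), (6,9), (8,9) — 7 pairs.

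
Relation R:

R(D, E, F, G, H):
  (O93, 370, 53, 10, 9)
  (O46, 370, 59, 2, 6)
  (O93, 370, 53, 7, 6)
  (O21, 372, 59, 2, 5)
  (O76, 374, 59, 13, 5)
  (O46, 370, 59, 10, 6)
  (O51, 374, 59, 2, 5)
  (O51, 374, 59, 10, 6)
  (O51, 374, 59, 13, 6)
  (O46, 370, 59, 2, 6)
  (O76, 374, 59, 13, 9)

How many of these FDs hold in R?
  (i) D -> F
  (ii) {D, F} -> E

(i) D -> F: every LHS value maps to a single RHS value — holds.
(ii) {D, F} -> E: every LHS value maps to a single RHS value — holds.
2 of the 2 dependencies hold.

2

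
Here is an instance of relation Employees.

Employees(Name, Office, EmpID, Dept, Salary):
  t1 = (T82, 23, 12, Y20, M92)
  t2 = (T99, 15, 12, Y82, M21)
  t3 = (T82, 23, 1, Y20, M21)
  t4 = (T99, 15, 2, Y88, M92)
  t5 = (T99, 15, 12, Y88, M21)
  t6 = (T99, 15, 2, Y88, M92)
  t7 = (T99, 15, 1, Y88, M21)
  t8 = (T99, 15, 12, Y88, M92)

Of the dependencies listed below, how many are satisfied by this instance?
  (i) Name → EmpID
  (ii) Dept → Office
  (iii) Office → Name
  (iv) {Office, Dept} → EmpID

2

(i) Name → EmpID: Name=T82: rows 1, 3 → EmpID takes values {12, 1} — violation; Name=T99: rows 2, 4, 5, 6, 7, 8 → EmpID takes values {12, 2, 1} — violation — fails.
(ii) Dept → Office: every LHS value maps to a single RHS value — holds.
(iii) Office → Name: every LHS value maps to a single RHS value — holds.
(iv) {Office, Dept} → EmpID: (Office=23, Dept=Y20): rows 1, 3 → EmpID takes values {12, 1} — violation; (Office=15, Dept=Y88): rows 4, 5, 6, 7, 8 → EmpID takes values {2, 12, 1} — violation — fails.
2 of the 4 dependencies hold.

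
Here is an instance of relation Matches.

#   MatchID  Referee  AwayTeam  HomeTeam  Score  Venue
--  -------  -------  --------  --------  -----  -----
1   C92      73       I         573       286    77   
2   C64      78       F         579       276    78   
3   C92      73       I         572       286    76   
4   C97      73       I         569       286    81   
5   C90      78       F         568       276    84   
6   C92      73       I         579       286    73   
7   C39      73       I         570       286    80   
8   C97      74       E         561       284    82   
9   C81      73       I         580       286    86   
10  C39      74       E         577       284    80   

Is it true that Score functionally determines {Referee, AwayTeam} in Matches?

Score=286: rows 1, 3, 4, 6, 7, 9 → {Referee,AwayTeam} = (73, I), (73, I), (73, I), (73, I), (73, I), (73, I) ✓
Score=276: rows 2, 5 → {Referee,AwayTeam} = (78, F), (78, F) ✓
Score=284: rows 8, 10 → {Referee,AwayTeam} = (74, E), (74, E) ✓
Every Score value is associated with a single {Referee, AwayTeam} value, so Score → {Referee, AwayTeam} holds.

Yes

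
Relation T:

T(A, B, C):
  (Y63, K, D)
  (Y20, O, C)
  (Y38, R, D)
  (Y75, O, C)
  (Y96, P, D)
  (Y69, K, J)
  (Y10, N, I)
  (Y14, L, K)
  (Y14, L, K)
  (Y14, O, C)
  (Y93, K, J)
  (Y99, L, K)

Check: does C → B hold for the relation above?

No

C=D: 3 rows → B takes values {K, R, P} — violation
C=C: 3 rows → B = O, O, O ✓
C=J: 2 rows → B = K, K ✓
C=I: 1 row → B = N ✓
C=K: 3 rows → B = L, L, L ✓
Two rows agree on C but differ on B, so C → B does not hold.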